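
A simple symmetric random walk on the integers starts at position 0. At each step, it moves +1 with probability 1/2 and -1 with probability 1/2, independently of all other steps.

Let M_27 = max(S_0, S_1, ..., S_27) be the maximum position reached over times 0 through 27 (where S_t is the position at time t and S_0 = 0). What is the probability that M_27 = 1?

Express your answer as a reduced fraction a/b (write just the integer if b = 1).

Answer: 5014575/33554432

Derivation:
Let M_27 = max(S_0,...,S_27). Use the reflection principle: for j ≥ 1, #{paths with M_27 ≥ j} = #{S_27 ≥ j} + #{S_27 ≥ j+1}.
By reflection, #{M_27 ≥ 1} = #{S_27 ≥ 1} + #{S_27 ≥ 2} = 67108864 + 47050564 = 114159428.
#{M_27 ≥ 2} = #{S_27 ≥ 2} + #{S_27 ≥ 3} = 47050564 + 47050564 = 94101128.
#{M_27 = 1} = 114159428 - 94101128 = 20058300.
P(M_27 = 1) = 20058300/134217728 = 5014575/33554432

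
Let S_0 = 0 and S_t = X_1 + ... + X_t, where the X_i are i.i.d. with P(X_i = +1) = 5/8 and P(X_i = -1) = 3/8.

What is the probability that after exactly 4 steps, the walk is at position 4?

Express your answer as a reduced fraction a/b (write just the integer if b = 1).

Answer: 625/4096

Derivation:
To reach position 4 after 4 steps: need 4 steps of +1 and 0 steps of -1.
Number of such sequences: C(4,4) = 1
Each has probability (5/8)^4 · (3/8)^0 = 625/4096
P = 1 · 625/4096 = 625/4096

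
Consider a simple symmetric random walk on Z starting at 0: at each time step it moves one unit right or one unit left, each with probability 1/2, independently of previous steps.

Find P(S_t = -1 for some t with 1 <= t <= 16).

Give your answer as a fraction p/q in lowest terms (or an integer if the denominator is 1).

Answer: 26333/32768

Derivation:
Count via complement. Let g(t,s) = #length-t paths at position s with S_1..S_t all ≠ -1.
g(t,s) = g(t-1,s-1) + g(t-1,s+1) for s ≠ -1; g(t,-1) = 0.
t=0: g(0,0)=1
t=1: g(1,1)=1
t=2: g(2,0)=1 g(2,2)=1
t=3: g(3,1)=2 g(3,3)=1
t=4: g(4,0)=2 g(4,2)=3 g(4,4)=1
t=5: g(5,1)=5 g(5,3)=4 g(5,5)=1
t=6: g(6,0)=5 g(6,2)=9 g(6,4)=5 g(6,6)=1
t=7: g(7,1)=14 g(7,3)=14 g(7,5)=6 g(7,7)=1
t=8: g(8,0)=14 g(8,2)=28 g(8,4)=20 g(8,6)=7 g(8,8)=1
t=9: g(9,1)=42 g(9,3)=48 g(9,5)=27 g(9,7)=8 g(9,9)=1
t=10: g(10,0)=42 g(10,2)=90 g(10,4)=75 g(10,6)=35 g(10,8)=9 g(10,10)=1
t=11: g(11,1)=132 g(11,3)=165 g(11,5)=110 g(11,7)=44 g(11,9)=10 g(11,11)=1
t=12: g(12,0)=132 g(12,2)=297 g(12,4)=275 g(12,6)=154 g(12,8)=54 g(12,10)=11 g(12,12)=1
t=13: g(13,1)=429 g(13,3)=572 g(13,5)=429 g(13,7)=208 g(13,9)=65 g(13,11)=12 g(13,13)=1
t=14: g(14,0)=429 g(14,2)=1001 g(14,4)=1001 g(14,6)=637 g(14,8)=273 g(14,10)=77 g(14,12)=13 g(14,14)=1
t=15: g(15,1)=1430 g(15,3)=2002 g(15,5)=1638 g(15,7)=910 g(15,9)=350 g(15,11)=90 g(15,13)=14 g(15,15)=1
t=16: g(16,0)=1430 g(16,2)=3432 g(16,4)=3640 g(16,6)=2548 g(16,8)=1260 g(16,10)=440 g(16,12)=104 g(16,14)=15 g(16,16)=1
Paths never hitting -1: Σ_s g(16,s) = 12870
Paths hitting -1: 2^16 - 12870 = 52666
P = 52666/65536 = 26333/32768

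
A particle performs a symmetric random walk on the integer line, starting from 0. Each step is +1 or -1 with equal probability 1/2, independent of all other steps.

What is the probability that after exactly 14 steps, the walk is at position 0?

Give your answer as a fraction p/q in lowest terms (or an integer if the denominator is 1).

To return to 0 after 14 steps: need exactly 7 steps of +1 and 7 of -1.
Favorable paths: C(14,7) = 3432
Total paths: 2^14 = 16384
P = 3432/16384 = 429/2048

Answer: 429/2048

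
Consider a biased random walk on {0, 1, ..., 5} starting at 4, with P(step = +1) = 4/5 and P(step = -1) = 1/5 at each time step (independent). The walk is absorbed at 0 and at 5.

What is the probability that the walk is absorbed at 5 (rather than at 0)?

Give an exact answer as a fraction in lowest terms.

Answer: 340/341

Derivation:
Biased walk: p = 4/5, q = 1/5, r = q/p = 1/4
Gambler's ruin: P(hit 5 before 0 | start at 4) = (1 - r^a)/(1 - r^N)
r^4 = 1/256; r^5 = 1/1024
P = (1 - 1/256) / (1 - 1/1024) = 255/256 / 1023/1024 = 340/341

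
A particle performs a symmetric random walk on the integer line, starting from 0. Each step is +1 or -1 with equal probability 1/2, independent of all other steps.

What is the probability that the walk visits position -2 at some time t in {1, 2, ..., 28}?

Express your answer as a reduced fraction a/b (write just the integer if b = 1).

Count via complement. Let g(t,s) = #length-t paths at position s with S_1..S_t all ≠ -2.
g(t,s) = g(t-1,s-1) + g(t-1,s+1) for s ≠ -2; g(t,-2) = 0.
t=0: g(0,0)=1
t=1: g(1,-1)=1 g(1,1)=1
t=2: g(2,0)=2 g(2,2)=1
t=3: g(3,-1)=2 g(3,1)=3 g(3,3)=1
t=4: g(4,0)=5 g(4,2)=4 g(4,4)=1
t=5: g(5,-1)=5 g(5,1)=9 g(5,3)=5 g(5,5)=1
t=6: g(6,0)=14 g(6,2)=14 g(6,4)=6 g(6,6)=1
t=7: g(7,-1)=14 g(7,1)=28 g(7,3)=20 g(7,5)=7 g(7,7)=1
t=8: g(8,0)=42 g(8,2)=48 g(8,4)=27 g(8,6)=8 g(8,8)=1
t=9: g(9,-1)=42 g(9,1)=90 g(9,3)=75 g(9,5)=35 g(9,7)=9 g(9,9)=1
t=10: g(10,0)=132 g(10,2)=165 g(10,4)=110 g(10,6)=44 g(10,8)=10 g(10,10)=1
t=11: g(11,-1)=132 g(11,1)=297 g(11,3)=275 g(11,5)=154 g(11,7)=54 g(11,9)=11 g(11,11)=1
t=12: g(12,0)=429 g(12,2)=572 g(12,4)=429 g(12,6)=208 g(12,8)=65 g(12,10)=12 g(12,12)=1
t=13: g(13,-1)=429 g(13,1)=1001 g(13,3)=1001 g(13,5)=637 g(13,7)=273 g(13,9)=77 g(13,11)=13 g(13,13)=1
t=14: g(14,0)=1430 g(14,2)=2002 g(14,4)=1638 g(14,6)=910 g(14,8)=350 g(14,10)=90 g(14,12)=14 g(14,14)=1
t=15: g(15,-1)=1430 g(15,1)=3432 g(15,3)=3640 g(15,5)=2548 g(15,7)=1260 g(15,9)=440 g(15,11)=104 g(15,13)=15 g(15,15)=1
t=16: g(16,0)=4862 g(16,2)=7072 g(16,4)=6188 g(16,6)=3808 g(16,8)=1700 g(16,10)=544 g(16,12)=119 g(16,14)=16 g(16,16)=1
t=17: g(17,-1)=4862 g(17,1)=11934 g(17,3)=13260 g(17,5)=9996 g(17,7)=5508 g(17,9)=2244 g(17,11)=663 g(17,13)=135 g(17,15)=17 g(17,17)=1
t=18: g(18,0)=16796 g(18,2)=25194 g(18,4)=23256 g(18,6)=15504 g(18,8)=7752 g(18,10)=2907 g(18,12)=798 g(18,14)=152 g(18,16)=18 g(18,18)=1
t=19: g(19,-1)=16796 g(19,1)=41990 g(19,3)=48450 g(19,5)=38760 g(19,7)=23256 g(19,9)=10659 g(19,11)=3705 g(19,13)=950 g(19,15)=170 g(19,17)=19 g(19,19)=1
t=20: g(20,0)=58786 g(20,2)=90440 g(20,4)=87210 g(20,6)=62016 g(20,8)=33915 g(20,10)=14364 g(20,12)=4655 g(20,14)=1120 g(20,16)=189 g(20,18)=20 g(20,20)=1
t=21: g(21,-1)=58786 g(21,1)=149226 g(21,3)=177650 g(21,5)=149226 g(21,7)=95931 g(21,9)=48279 g(21,11)=19019 g(21,13)=5775 g(21,15)=1309 g(21,17)=209 g(21,19)=21 g(21,21)=1
t=22: g(22,0)=208012 g(22,2)=326876 g(22,4)=326876 g(22,6)=245157 g(22,8)=144210 g(22,10)=67298 g(22,12)=24794 g(22,14)=7084 g(22,16)=1518 g(22,18)=230 g(22,20)=22 g(22,22)=1
t=23: g(23,-1)=208012 g(23,1)=534888 g(23,3)=653752 g(23,5)=572033 g(23,7)=389367 g(23,9)=211508 g(23,11)=92092 g(23,13)=31878 g(23,15)=8602 g(23,17)=1748 g(23,19)=252 g(23,21)=23 g(23,23)=1
t=24: g(24,0)=742900 g(24,2)=1188640 g(24,4)=1225785 g(24,6)=961400 g(24,8)=600875 g(24,10)=303600 g(24,12)=123970 g(24,14)=40480 g(24,16)=10350 g(24,18)=2000 g(24,20)=275 g(24,22)=24 g(24,24)=1
t=25: g(25,-1)=742900 g(25,1)=1931540 g(25,3)=2414425 g(25,5)=2187185 g(25,7)=1562275 g(25,9)=904475 g(25,11)=427570 g(25,13)=164450 g(25,15)=50830 g(25,17)=12350 g(25,19)=2275 g(25,21)=299 g(25,23)=25 g(25,25)=1
t=26: g(26,0)=2674440 g(26,2)=4345965 g(26,4)=4601610 g(26,6)=3749460 g(26,8)=2466750 g(26,10)=1332045 g(26,12)=592020 g(26,14)=215280 g(26,16)=63180 g(26,18)=14625 g(26,20)=2574 g(26,22)=324 g(26,24)=26 g(26,26)=1
t=27: g(27,-1)=2674440 g(27,1)=7020405 g(27,3)=8947575 g(27,5)=8351070 g(27,7)=6216210 g(27,9)=3798795 g(27,11)=1924065 g(27,13)=807300 g(27,15)=278460 g(27,17)=77805 g(27,19)=17199 g(27,21)=2898 g(27,23)=350 g(27,25)=27 g(27,27)=1
t=28: g(28,0)=9694845 g(28,2)=15967980 g(28,4)=17298645 g(28,6)=14567280 g(28,8)=10015005 g(28,10)=5722860 g(28,12)=2731365 g(28,14)=1085760 g(28,16)=356265 g(28,18)=95004 g(28,20)=20097 g(28,22)=3248 g(28,24)=377 g(28,26)=28 g(28,28)=1
Paths never hitting -2: Σ_s g(28,s) = 77558760
Paths hitting -2: 2^28 - 77558760 = 190876696
P = 190876696/268435456 = 23859587/33554432

Answer: 23859587/33554432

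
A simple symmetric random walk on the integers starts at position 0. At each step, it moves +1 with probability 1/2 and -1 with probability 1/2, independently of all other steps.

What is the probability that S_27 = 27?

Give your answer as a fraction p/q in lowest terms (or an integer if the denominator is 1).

To reach position 27 after 27 steps: need 27 steps of +1 and 0 of -1.
Favorable paths: C(27,27) = 1
Total paths: 2^27 = 134217728
P = 1/134217728 = 1/134217728

Answer: 1/134217728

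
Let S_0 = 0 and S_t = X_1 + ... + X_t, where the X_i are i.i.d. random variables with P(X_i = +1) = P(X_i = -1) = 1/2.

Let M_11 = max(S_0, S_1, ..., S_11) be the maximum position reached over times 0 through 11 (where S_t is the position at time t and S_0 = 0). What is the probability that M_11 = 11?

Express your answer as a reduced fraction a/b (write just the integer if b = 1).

Let M_11 = max(S_0,...,S_11). Use the reflection principle: for j ≥ 1, #{paths with M_11 ≥ j} = #{S_11 ≥ j} + #{S_11 ≥ j+1}.
By reflection, #{M_11 ≥ 11} = #{S_11 ≥ 11} + #{S_11 ≥ 12} = 1 + 0 = 1.
#{M_11 ≥ 12} = #{S_11 ≥ 12} + #{S_11 ≥ 13} = 0 + 0 = 0.
#{M_11 = 11} = 1 - 0 = 1.
P(M_11 = 11) = 1/2048 = 1/2048

Answer: 1/2048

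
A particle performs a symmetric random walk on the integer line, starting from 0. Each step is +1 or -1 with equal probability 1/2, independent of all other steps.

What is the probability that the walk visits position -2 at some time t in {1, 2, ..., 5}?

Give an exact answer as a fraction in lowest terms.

Answer: 3/8

Derivation:
Count via complement. Let g(t,s) = #length-t paths at position s with S_1..S_t all ≠ -2.
g(t,s) = g(t-1,s-1) + g(t-1,s+1) for s ≠ -2; g(t,-2) = 0.
t=0: g(0,0)=1
t=1: g(1,-1)=1 g(1,1)=1
t=2: g(2,0)=2 g(2,2)=1
t=3: g(3,-1)=2 g(3,1)=3 g(3,3)=1
t=4: g(4,0)=5 g(4,2)=4 g(4,4)=1
t=5: g(5,-1)=5 g(5,1)=9 g(5,3)=5 g(5,5)=1
Paths never hitting -2: Σ_s g(5,s) = 20
Paths hitting -2: 2^5 - 20 = 12
P = 12/32 = 3/8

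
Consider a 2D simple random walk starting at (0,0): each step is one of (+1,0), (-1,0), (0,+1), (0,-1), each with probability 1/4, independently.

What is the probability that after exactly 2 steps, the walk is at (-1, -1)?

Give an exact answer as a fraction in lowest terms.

Answer: 1/8

Derivation:
Let h be the number of horizontal steps (so 2-h are vertical). To end at (-1,-1) need (h-1)/2 right-steps and ((2-h)-1)/2 up-steps.
Sum over h with 1 ≤ h ≤ 1, h ≡ 1 (mod 2), 2-h ≡ 1 (mod 2):
h=1: C(2,1)·C(1,0)·C(1,0) = 2·1·1 = 2
Total favorable: 2
Total paths: 4^2 = 16
P = 2/16 = 1/8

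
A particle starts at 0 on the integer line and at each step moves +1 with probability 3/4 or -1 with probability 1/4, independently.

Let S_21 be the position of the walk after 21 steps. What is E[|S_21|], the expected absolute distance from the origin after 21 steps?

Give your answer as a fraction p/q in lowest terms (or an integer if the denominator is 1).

S_21 takes values m ≡ 1 (mod 2) with |m| ≤ 21; P(S_21=m) = C(21,(21+m)/2) · (3/4)^((21+m)/2) · (1/4)^((21-m)/2).
Distribution: P(S=-21)=1/4398046511104, P(S=-19)=63/4398046511104, P(S=-17)=945/2199023255552, P(S=-15)=17955/2199023255552, P(S=-13)=484785/4398046511104, P(S=-11)=4944807/4398046511104, P(S=-9)=4944807/549755813888, P(S=-7)=31788045/549755813888, P(S=-5)=667548945/2199023255552, P(S=-3)=2892712095/2199023255552, P(S=-1)=5206881771/1099511627776, P(S=1)=15620645313/1099511627776, P(S=3)=78103226565/2199023255552, P(S=5)=162214393635/2199023255552, P(S=7)=69520454415/549755813888, P(S=9)=97328636181/549755813888, P(S=11)=875957725629/4398046511104, P(S=13)=772903875555/4398046511104, P(S=15)=257634625185/2199023255552, P(S=17)=122037454035/2199023255552, P(S=19)=73222472421/4398046511104, P(S=21)=10460353203/4398046511104
E[|S_21|] = Σ_m |m|·P(S_21=m) = 2892100112013/274877906944

Answer: 2892100112013/274877906944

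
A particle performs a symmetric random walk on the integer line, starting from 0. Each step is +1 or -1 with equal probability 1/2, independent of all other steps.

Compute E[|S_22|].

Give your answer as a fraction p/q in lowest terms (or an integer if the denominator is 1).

Answer: 969969/262144

Derivation:
S_22 takes values m ≡ 0 (mod 2) with |m| ≤ 22; P(S_22=m) = C(22,(22+m)/2)/2^22.
Total paths: 2^22 = 4194304
Distribution: P(S=-22)=1/4194304, P(S=-20)=22/4194304, P(S=-18)=231/4194304, P(S=-16)=1540/4194304, P(S=-14)=7315/4194304, P(S=-12)=26334/4194304, P(S=-10)=74613/4194304, P(S=-8)=170544/4194304, P(S=-6)=319770/4194304, P(S=-4)=497420/4194304, P(S=-2)=646646/4194304, P(S=0)=705432/4194304, P(S=2)=646646/4194304, P(S=4)=497420/4194304, P(S=6)=319770/4194304, P(S=8)=170544/4194304, P(S=10)=74613/4194304, P(S=12)=26334/4194304, P(S=14)=7315/4194304, P(S=16)=1540/4194304, P(S=18)=231/4194304, P(S=20)=22/4194304, P(S=22)=1/4194304
E[|S_22|] = Σ_m |m|·P(S_22=m) = 15519504/4194304 = 969969/262144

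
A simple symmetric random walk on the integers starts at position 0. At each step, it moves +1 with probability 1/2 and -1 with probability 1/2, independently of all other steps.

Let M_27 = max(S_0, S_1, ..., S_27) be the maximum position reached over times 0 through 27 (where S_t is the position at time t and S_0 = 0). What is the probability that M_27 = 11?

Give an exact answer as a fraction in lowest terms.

Answer: 2220075/134217728

Derivation:
Let M_27 = max(S_0,...,S_27). Use the reflection principle: for j ≥ 1, #{paths with M_27 ≥ j} = #{S_27 ≥ j} + #{S_27 ≥ j+1}.
By reflection, #{M_27 ≥ 11} = #{S_27 ≥ 11} + #{S_27 ≥ 12} = 3505699 + 1285624 = 4791323.
#{M_27 ≥ 12} = #{S_27 ≥ 12} + #{S_27 ≥ 13} = 1285624 + 1285624 = 2571248.
#{M_27 = 11} = 4791323 - 2571248 = 2220075.
P(M_27 = 11) = 2220075/134217728 = 2220075/134217728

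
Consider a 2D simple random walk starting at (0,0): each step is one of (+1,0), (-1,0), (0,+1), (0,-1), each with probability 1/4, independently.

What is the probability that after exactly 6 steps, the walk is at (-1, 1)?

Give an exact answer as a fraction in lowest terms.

Let h be the number of horizontal steps (so 6-h are vertical). To end at (-1,1) need (h-1)/2 right-steps and ((6-h)+1)/2 up-steps.
Sum over h with 1 ≤ h ≤ 5, h ≡ 1 (mod 2), 6-h ≡ 1 (mod 2):
h=1: C(6,1)·C(1,0)·C(5,3) = 6·1·10 = 60
h=3: C(6,3)·C(3,1)·C(3,2) = 20·3·3 = 180
h=5: C(6,5)·C(5,2)·C(1,1) = 6·10·1 = 60
Total favorable: 300
Total paths: 4^6 = 4096
P = 300/4096 = 75/1024

Answer: 75/1024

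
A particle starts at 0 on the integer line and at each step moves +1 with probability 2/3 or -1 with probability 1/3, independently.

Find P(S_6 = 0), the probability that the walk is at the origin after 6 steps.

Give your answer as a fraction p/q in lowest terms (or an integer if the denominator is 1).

Answer: 160/729

Derivation:
To be at 0 after 6 steps: need exactly 3 steps of +1 and 3 of -1.
Number of such sequences: C(6,3) = 20
Each has probability (2/3)^3 · (1/3)^3 = 8/729
P = 20 · 8/729 = 160/729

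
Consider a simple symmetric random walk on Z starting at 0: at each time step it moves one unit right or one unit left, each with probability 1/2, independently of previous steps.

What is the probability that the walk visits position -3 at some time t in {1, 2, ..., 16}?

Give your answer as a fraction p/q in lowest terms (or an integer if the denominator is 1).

Answer: 14893/32768

Derivation:
Count via complement. Let g(t,s) = #length-t paths at position s with S_1..S_t all ≠ -3.
g(t,s) = g(t-1,s-1) + g(t-1,s+1) for s ≠ -3; g(t,-3) = 0.
t=0: g(0,0)=1
t=1: g(1,-1)=1 g(1,1)=1
t=2: g(2,-2)=1 g(2,0)=2 g(2,2)=1
t=3: g(3,-1)=3 g(3,1)=3 g(3,3)=1
t=4: g(4,-2)=3 g(4,0)=6 g(4,2)=4 g(4,4)=1
t=5: g(5,-1)=9 g(5,1)=10 g(5,3)=5 g(5,5)=1
t=6: g(6,-2)=9 g(6,0)=19 g(6,2)=15 g(6,4)=6 g(6,6)=1
t=7: g(7,-1)=28 g(7,1)=34 g(7,3)=21 g(7,5)=7 g(7,7)=1
t=8: g(8,-2)=28 g(8,0)=62 g(8,2)=55 g(8,4)=28 g(8,6)=8 g(8,8)=1
t=9: g(9,-1)=90 g(9,1)=117 g(9,3)=83 g(9,5)=36 g(9,7)=9 g(9,9)=1
t=10: g(10,-2)=90 g(10,0)=207 g(10,2)=200 g(10,4)=119 g(10,6)=45 g(10,8)=10 g(10,10)=1
t=11: g(11,-1)=297 g(11,1)=407 g(11,3)=319 g(11,5)=164 g(11,7)=55 g(11,9)=11 g(11,11)=1
t=12: g(12,-2)=297 g(12,0)=704 g(12,2)=726 g(12,4)=483 g(12,6)=219 g(12,8)=66 g(12,10)=12 g(12,12)=1
t=13: g(13,-1)=1001 g(13,1)=1430 g(13,3)=1209 g(13,5)=702 g(13,7)=285 g(13,9)=78 g(13,11)=13 g(13,13)=1
t=14: g(14,-2)=1001 g(14,0)=2431 g(14,2)=2639 g(14,4)=1911 g(14,6)=987 g(14,8)=363 g(14,10)=91 g(14,12)=14 g(14,14)=1
t=15: g(15,-1)=3432 g(15,1)=5070 g(15,3)=4550 g(15,5)=2898 g(15,7)=1350 g(15,9)=454 g(15,11)=105 g(15,13)=15 g(15,15)=1
t=16: g(16,-2)=3432 g(16,0)=8502 g(16,2)=9620 g(16,4)=7448 g(16,6)=4248 g(16,8)=1804 g(16,10)=559 g(16,12)=120 g(16,14)=16 g(16,16)=1
Paths never hitting -3: Σ_s g(16,s) = 35750
Paths hitting -3: 2^16 - 35750 = 29786
P = 29786/65536 = 14893/32768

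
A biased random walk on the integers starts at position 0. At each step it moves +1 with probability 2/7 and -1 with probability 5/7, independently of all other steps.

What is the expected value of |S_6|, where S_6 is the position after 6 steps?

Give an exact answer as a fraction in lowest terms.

Answer: 334974/117649

Derivation:
S_6 takes values m ≡ 0 (mod 2) with |m| ≤ 6; P(S_6=m) = C(6,(6+m)/2) · (2/7)^((6+m)/2) · (5/7)^((6-m)/2).
Distribution: P(S=-6)=15625/117649, P(S=-4)=37500/117649, P(S=-2)=37500/117649, P(S=0)=20000/117649, P(S=2)=6000/117649, P(S=4)=960/117649, P(S=6)=64/117649
E[|S_6|] = Σ_m |m|·P(S_6=m) = 334974/117649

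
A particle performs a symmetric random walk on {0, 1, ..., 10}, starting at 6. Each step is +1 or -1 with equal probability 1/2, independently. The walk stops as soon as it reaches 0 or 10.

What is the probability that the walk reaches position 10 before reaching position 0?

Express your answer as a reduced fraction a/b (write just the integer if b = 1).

Answer: 3/5

Derivation:
Symmetric walk (p = 1/2): the harmonic-function argument gives P(hit 10 before 0 | start at 6) = a/N.
P = 6/10 = 3/5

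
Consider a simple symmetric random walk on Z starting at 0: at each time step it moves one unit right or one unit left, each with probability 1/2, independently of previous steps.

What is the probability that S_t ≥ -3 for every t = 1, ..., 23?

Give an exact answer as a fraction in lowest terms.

Answer: 156009/262144

Derivation:
Let f(t,s) = #length-t paths at position s with S_1..S_t all ≥ -3.
f(t,s) = f(t-1,s-1) + f(t-1,s+1) for s ≥ -3; f(t,s) = 0 for s < -3.
t=0: f(0,0)=1
t=1: f(1,-1)=1 f(1,1)=1
t=2: f(2,-2)=1 f(2,0)=2 f(2,2)=1
t=3: f(3,-3)=1 f(3,-1)=3 f(3,1)=3 f(3,3)=1
t=4: f(4,-2)=4 f(4,0)=6 f(4,2)=4 f(4,4)=1
t=5: f(5,-3)=4 f(5,-1)=10 f(5,1)=10 f(5,3)=5 f(5,5)=1
t=6: f(6,-2)=14 f(6,0)=20 f(6,2)=15 f(6,4)=6 f(6,6)=1
t=7: f(7,-3)=14 f(7,-1)=34 f(7,1)=35 f(7,3)=21 f(7,5)=7 f(7,7)=1
t=8: f(8,-2)=48 f(8,0)=69 f(8,2)=56 f(8,4)=28 f(8,6)=8 f(8,8)=1
t=9: f(9,-3)=48 f(9,-1)=117 f(9,1)=125 f(9,3)=84 f(9,5)=36 f(9,7)=9 f(9,9)=1
t=10: f(10,-2)=165 f(10,0)=242 f(10,2)=209 f(10,4)=120 f(10,6)=45 f(10,8)=10 f(10,10)=1
t=11: f(11,-3)=165 f(11,-1)=407 f(11,1)=451 f(11,3)=329 f(11,5)=165 f(11,7)=55 f(11,9)=11 f(11,11)=1
t=12: f(12,-2)=572 f(12,0)=858 f(12,2)=780 f(12,4)=494 f(12,6)=220 f(12,8)=66 f(12,10)=12 f(12,12)=1
t=13: f(13,-3)=572 f(13,-1)=1430 f(13,1)=1638 f(13,3)=1274 f(13,5)=714 f(13,7)=286 f(13,9)=78 f(13,11)=13 f(13,13)=1
t=14: f(14,-2)=2002 f(14,0)=3068 f(14,2)=2912 f(14,4)=1988 f(14,6)=1000 f(14,8)=364 f(14,10)=91 f(14,12)=14 f(14,14)=1
t=15: f(15,-3)=2002 f(15,-1)=5070 f(15,1)=5980 f(15,3)=4900 f(15,5)=2988 f(15,7)=1364 f(15,9)=455 f(15,11)=105 f(15,13)=15 f(15,15)=1
t=16: f(16,-2)=7072 f(16,0)=11050 f(16,2)=10880 f(16,4)=7888 f(16,6)=4352 f(16,8)=1819 f(16,10)=560 f(16,12)=120 f(16,14)=16 f(16,16)=1
t=17: f(17,-3)=7072 f(17,-1)=18122 f(17,1)=21930 f(17,3)=18768 f(17,5)=12240 f(17,7)=6171 f(17,9)=2379 f(17,11)=680 f(17,13)=136 f(17,15)=17 f(17,17)=1
t=18: f(18,-2)=25194 f(18,0)=40052 f(18,2)=40698 f(18,4)=31008 f(18,6)=18411 f(18,8)=8550 f(18,10)=3059 f(18,12)=816 f(18,14)=153 f(18,16)=18 f(18,18)=1
t=19: f(19,-3)=25194 f(19,-1)=65246 f(19,1)=80750 f(19,3)=71706 f(19,5)=49419 f(19,7)=26961 f(19,9)=11609 f(19,11)=3875 f(19,13)=969 f(19,15)=171 f(19,17)=19 f(19,19)=1
t=20: f(20,-2)=90440 f(20,0)=145996 f(20,2)=152456 f(20,4)=121125 f(20,6)=76380 f(20,8)=38570 f(20,10)=15484 f(20,12)=4844 f(20,14)=1140 f(20,16)=190 f(20,18)=20 f(20,20)=1
t=21: f(21,-3)=90440 f(21,-1)=236436 f(21,1)=298452 f(21,3)=273581 f(21,5)=197505 f(21,7)=114950 f(21,9)=54054 f(21,11)=20328 f(21,13)=5984 f(21,15)=1330 f(21,17)=210 f(21,19)=21 f(21,21)=1
t=22: f(22,-2)=326876 f(22,0)=534888 f(22,2)=572033 f(22,4)=471086 f(22,6)=312455 f(22,8)=169004 f(22,10)=74382 f(22,12)=26312 f(22,14)=7314 f(22,16)=1540 f(22,18)=231 f(22,20)=22 f(22,22)=1
t=23: f(23,-3)=326876 f(23,-1)=861764 f(23,1)=1106921 f(23,3)=1043119 f(23,5)=783541 f(23,7)=481459 f(23,9)=243386 f(23,11)=100694 f(23,13)=33626 f(23,15)=8854 f(23,17)=1771 f(23,19)=253 f(23,21)=23 f(23,23)=1
Σ_s f(23,s) = 4992288
P = 4992288/8388608 = 156009/262144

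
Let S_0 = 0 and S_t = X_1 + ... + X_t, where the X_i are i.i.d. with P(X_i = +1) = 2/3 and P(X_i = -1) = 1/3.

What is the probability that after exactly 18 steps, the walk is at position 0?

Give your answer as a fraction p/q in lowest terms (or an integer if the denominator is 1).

To be at 0 after 18 steps: need exactly 9 steps of +1 and 9 of -1.
Number of such sequences: C(18,9) = 48620
Each has probability (2/3)^9 · (1/3)^9 = 512/387420489
P = 48620 · 512/387420489 = 24893440/387420489

Answer: 24893440/387420489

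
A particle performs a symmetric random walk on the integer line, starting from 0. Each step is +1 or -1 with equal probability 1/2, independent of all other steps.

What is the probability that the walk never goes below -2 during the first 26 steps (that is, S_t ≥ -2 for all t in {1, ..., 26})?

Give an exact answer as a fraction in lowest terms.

Answer: 928625/2097152

Derivation:
Let f(t,s) = #length-t paths at position s with S_1..S_t all ≥ -2.
f(t,s) = f(t-1,s-1) + f(t-1,s+1) for s ≥ -2; f(t,s) = 0 for s < -2.
t=0: f(0,0)=1
t=1: f(1,-1)=1 f(1,1)=1
t=2: f(2,-2)=1 f(2,0)=2 f(2,2)=1
t=3: f(3,-1)=3 f(3,1)=3 f(3,3)=1
t=4: f(4,-2)=3 f(4,0)=6 f(4,2)=4 f(4,4)=1
t=5: f(5,-1)=9 f(5,1)=10 f(5,3)=5 f(5,5)=1
t=6: f(6,-2)=9 f(6,0)=19 f(6,2)=15 f(6,4)=6 f(6,6)=1
t=7: f(7,-1)=28 f(7,1)=34 f(7,3)=21 f(7,5)=7 f(7,7)=1
t=8: f(8,-2)=28 f(8,0)=62 f(8,2)=55 f(8,4)=28 f(8,6)=8 f(8,8)=1
t=9: f(9,-1)=90 f(9,1)=117 f(9,3)=83 f(9,5)=36 f(9,7)=9 f(9,9)=1
t=10: f(10,-2)=90 f(10,0)=207 f(10,2)=200 f(10,4)=119 f(10,6)=45 f(10,8)=10 f(10,10)=1
t=11: f(11,-1)=297 f(11,1)=407 f(11,3)=319 f(11,5)=164 f(11,7)=55 f(11,9)=11 f(11,11)=1
t=12: f(12,-2)=297 f(12,0)=704 f(12,2)=726 f(12,4)=483 f(12,6)=219 f(12,8)=66 f(12,10)=12 f(12,12)=1
t=13: f(13,-1)=1001 f(13,1)=1430 f(13,3)=1209 f(13,5)=702 f(13,7)=285 f(13,9)=78 f(13,11)=13 f(13,13)=1
t=14: f(14,-2)=1001 f(14,0)=2431 f(14,2)=2639 f(14,4)=1911 f(14,6)=987 f(14,8)=363 f(14,10)=91 f(14,12)=14 f(14,14)=1
t=15: f(15,-1)=3432 f(15,1)=5070 f(15,3)=4550 f(15,5)=2898 f(15,7)=1350 f(15,9)=454 f(15,11)=105 f(15,13)=15 f(15,15)=1
t=16: f(16,-2)=3432 f(16,0)=8502 f(16,2)=9620 f(16,4)=7448 f(16,6)=4248 f(16,8)=1804 f(16,10)=559 f(16,12)=120 f(16,14)=16 f(16,16)=1
t=17: f(17,-1)=11934 f(17,1)=18122 f(17,3)=17068 f(17,5)=11696 f(17,7)=6052 f(17,9)=2363 f(17,11)=679 f(17,13)=136 f(17,15)=17 f(17,17)=1
t=18: f(18,-2)=11934 f(18,0)=30056 f(18,2)=35190 f(18,4)=28764 f(18,6)=17748 f(18,8)=8415 f(18,10)=3042 f(18,12)=815 f(18,14)=153 f(18,16)=18 f(18,18)=1
t=19: f(19,-1)=41990 f(19,1)=65246 f(19,3)=63954 f(19,5)=46512 f(19,7)=26163 f(19,9)=11457 f(19,11)=3857 f(19,13)=968 f(19,15)=171 f(19,17)=19 f(19,19)=1
t=20: f(20,-2)=41990 f(20,0)=107236 f(20,2)=129200 f(20,4)=110466 f(20,6)=72675 f(20,8)=37620 f(20,10)=15314 f(20,12)=4825 f(20,14)=1139 f(20,16)=190 f(20,18)=20 f(20,20)=1
t=21: f(21,-1)=149226 f(21,1)=236436 f(21,3)=239666 f(21,5)=183141 f(21,7)=110295 f(21,9)=52934 f(21,11)=20139 f(21,13)=5964 f(21,15)=1329 f(21,17)=210 f(21,19)=21 f(21,21)=1
t=22: f(22,-2)=149226 f(22,0)=385662 f(22,2)=476102 f(22,4)=422807 f(22,6)=293436 f(22,8)=163229 f(22,10)=73073 f(22,12)=26103 f(22,14)=7293 f(22,16)=1539 f(22,18)=231 f(22,20)=22 f(22,22)=1
t=23: f(23,-1)=534888 f(23,1)=861764 f(23,3)=898909 f(23,5)=716243 f(23,7)=456665 f(23,9)=236302 f(23,11)=99176 f(23,13)=33396 f(23,15)=8832 f(23,17)=1770 f(23,19)=253 f(23,21)=23 f(23,23)=1
t=24: f(24,-2)=534888 f(24,0)=1396652 f(24,2)=1760673 f(24,4)=1615152 f(24,6)=1172908 f(24,8)=692967 f(24,10)=335478 f(24,12)=132572 f(24,14)=42228 f(24,16)=10602 f(24,18)=2023 f(24,20)=276 f(24,22)=24 f(24,24)=1
t=25: f(25,-1)=1931540 f(25,1)=3157325 f(25,3)=3375825 f(25,5)=2788060 f(25,7)=1865875 f(25,9)=1028445 f(25,11)=468050 f(25,13)=174800 f(25,15)=52830 f(25,17)=12625 f(25,19)=2299 f(25,21)=300 f(25,23)=25 f(25,25)=1
t=26: f(26,-2)=1931540 f(26,0)=5088865 f(26,2)=6533150 f(26,4)=6163885 f(26,6)=4653935 f(26,8)=2894320 f(26,10)=1496495 f(26,12)=642850 f(26,14)=227630 f(26,16)=65455 f(26,18)=14924 f(26,20)=2599 f(26,22)=325 f(26,24)=26 f(26,26)=1
Σ_s f(26,s) = 29716000
P = 29716000/67108864 = 928625/2097152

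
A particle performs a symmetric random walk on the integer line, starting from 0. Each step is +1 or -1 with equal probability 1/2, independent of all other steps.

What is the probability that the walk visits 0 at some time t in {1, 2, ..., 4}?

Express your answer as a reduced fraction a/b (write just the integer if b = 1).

Count via complement. Let g(t,s) = #length-t paths at position s with S_1..S_t all ≠ 0.
g(t,s) = g(t-1,s-1) + g(t-1,s+1) for s ≠ 0; g(t,0) = 0.
t=0: g(0,0)=1
t=1: g(1,-1)=1 g(1,1)=1
t=2: g(2,-2)=1 g(2,2)=1
t=3: g(3,-3)=1 g(3,-1)=1 g(3,1)=1 g(3,3)=1
t=4: g(4,-4)=1 g(4,-2)=2 g(4,2)=2 g(4,4)=1
Paths never hitting 0: Σ_s g(4,s) = 6
Paths hitting 0: 2^4 - 6 = 10
P = 10/16 = 5/8

Answer: 5/8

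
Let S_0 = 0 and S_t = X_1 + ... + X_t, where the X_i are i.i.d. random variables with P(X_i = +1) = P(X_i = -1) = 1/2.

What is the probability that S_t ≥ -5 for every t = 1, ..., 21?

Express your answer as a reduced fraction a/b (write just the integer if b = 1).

Let f(t,s) = #length-t paths at position s with S_1..S_t all ≥ -5.
f(t,s) = f(t-1,s-1) + f(t-1,s+1) for s ≥ -5; f(t,s) = 0 for s < -5.
t=0: f(0,0)=1
t=1: f(1,-1)=1 f(1,1)=1
t=2: f(2,-2)=1 f(2,0)=2 f(2,2)=1
t=3: f(3,-3)=1 f(3,-1)=3 f(3,1)=3 f(3,3)=1
t=4: f(4,-4)=1 f(4,-2)=4 f(4,0)=6 f(4,2)=4 f(4,4)=1
t=5: f(5,-5)=1 f(5,-3)=5 f(5,-1)=10 f(5,1)=10 f(5,3)=5 f(5,5)=1
t=6: f(6,-4)=6 f(6,-2)=15 f(6,0)=20 f(6,2)=15 f(6,4)=6 f(6,6)=1
t=7: f(7,-5)=6 f(7,-3)=21 f(7,-1)=35 f(7,1)=35 f(7,3)=21 f(7,5)=7 f(7,7)=1
t=8: f(8,-4)=27 f(8,-2)=56 f(8,0)=70 f(8,2)=56 f(8,4)=28 f(8,6)=8 f(8,8)=1
t=9: f(9,-5)=27 f(9,-3)=83 f(9,-1)=126 f(9,1)=126 f(9,3)=84 f(9,5)=36 f(9,7)=9 f(9,9)=1
t=10: f(10,-4)=110 f(10,-2)=209 f(10,0)=252 f(10,2)=210 f(10,4)=120 f(10,6)=45 f(10,8)=10 f(10,10)=1
t=11: f(11,-5)=110 f(11,-3)=319 f(11,-1)=461 f(11,1)=462 f(11,3)=330 f(11,5)=165 f(11,7)=55 f(11,9)=11 f(11,11)=1
t=12: f(12,-4)=429 f(12,-2)=780 f(12,0)=923 f(12,2)=792 f(12,4)=495 f(12,6)=220 f(12,8)=66 f(12,10)=12 f(12,12)=1
t=13: f(13,-5)=429 f(13,-3)=1209 f(13,-1)=1703 f(13,1)=1715 f(13,3)=1287 f(13,5)=715 f(13,7)=286 f(13,9)=78 f(13,11)=13 f(13,13)=1
t=14: f(14,-4)=1638 f(14,-2)=2912 f(14,0)=3418 f(14,2)=3002 f(14,4)=2002 f(14,6)=1001 f(14,8)=364 f(14,10)=91 f(14,12)=14 f(14,14)=1
t=15: f(15,-5)=1638 f(15,-3)=4550 f(15,-1)=6330 f(15,1)=6420 f(15,3)=5004 f(15,5)=3003 f(15,7)=1365 f(15,9)=455 f(15,11)=105 f(15,13)=15 f(15,15)=1
t=16: f(16,-4)=6188 f(16,-2)=10880 f(16,0)=12750 f(16,2)=11424 f(16,4)=8007 f(16,6)=4368 f(16,8)=1820 f(16,10)=560 f(16,12)=120 f(16,14)=16 f(16,16)=1
t=17: f(17,-5)=6188 f(17,-3)=17068 f(17,-1)=23630 f(17,1)=24174 f(17,3)=19431 f(17,5)=12375 f(17,7)=6188 f(17,9)=2380 f(17,11)=680 f(17,13)=136 f(17,15)=17 f(17,17)=1
t=18: f(18,-4)=23256 f(18,-2)=40698 f(18,0)=47804 f(18,2)=43605 f(18,4)=31806 f(18,6)=18563 f(18,8)=8568 f(18,10)=3060 f(18,12)=816 f(18,14)=153 f(18,16)=18 f(18,18)=1
t=19: f(19,-5)=23256 f(19,-3)=63954 f(19,-1)=88502 f(19,1)=91409 f(19,3)=75411 f(19,5)=50369 f(19,7)=27131 f(19,9)=11628 f(19,11)=3876 f(19,13)=969 f(19,15)=171 f(19,17)=19 f(19,19)=1
t=20: f(20,-4)=87210 f(20,-2)=152456 f(20,0)=179911 f(20,2)=166820 f(20,4)=125780 f(20,6)=77500 f(20,8)=38759 f(20,10)=15504 f(20,12)=4845 f(20,14)=1140 f(20,16)=190 f(20,18)=20 f(20,20)=1
t=21: f(21,-5)=87210 f(21,-3)=239666 f(21,-1)=332367 f(21,1)=346731 f(21,3)=292600 f(21,5)=203280 f(21,7)=116259 f(21,9)=54263 f(21,11)=20349 f(21,13)=5985 f(21,15)=1330 f(21,17)=210 f(21,19)=21 f(21,21)=1
Σ_s f(21,s) = 1700272
P = 1700272/2097152 = 106267/131072

Answer: 106267/131072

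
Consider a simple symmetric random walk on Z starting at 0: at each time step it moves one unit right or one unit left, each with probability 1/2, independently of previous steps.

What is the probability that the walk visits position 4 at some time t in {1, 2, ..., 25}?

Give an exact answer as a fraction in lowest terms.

Count via complement. Let g(t,s) = #length-t paths at position s with S_1..S_t all ≠ 4.
g(t,s) = g(t-1,s-1) + g(t-1,s+1) for s ≠ 4; g(t,4) = 0.
t=0: g(0,0)=1
t=1: g(1,-1)=1 g(1,1)=1
t=2: g(2,-2)=1 g(2,0)=2 g(2,2)=1
t=3: g(3,-3)=1 g(3,-1)=3 g(3,1)=3 g(3,3)=1
t=4: g(4,-4)=1 g(4,-2)=4 g(4,0)=6 g(4,2)=4
t=5: g(5,-5)=1 g(5,-3)=5 g(5,-1)=10 g(5,1)=10 g(5,3)=4
t=6: g(6,-6)=1 g(6,-4)=6 g(6,-2)=15 g(6,0)=20 g(6,2)=14
t=7: g(7,-7)=1 g(7,-5)=7 g(7,-3)=21 g(7,-1)=35 g(7,1)=34 g(7,3)=14
t=8: g(8,-8)=1 g(8,-6)=8 g(8,-4)=28 g(8,-2)=56 g(8,0)=69 g(8,2)=48
t=9: g(9,-9)=1 g(9,-7)=9 g(9,-5)=36 g(9,-3)=84 g(9,-1)=125 g(9,1)=117 g(9,3)=48
t=10: g(10,-10)=1 g(10,-8)=10 g(10,-6)=45 g(10,-4)=120 g(10,-2)=209 g(10,0)=242 g(10,2)=165
t=11: g(11,-11)=1 g(11,-9)=11 g(11,-7)=55 g(11,-5)=165 g(11,-3)=329 g(11,-1)=451 g(11,1)=407 g(11,3)=165
t=12: g(12,-12)=1 g(12,-10)=12 g(12,-8)=66 g(12,-6)=220 g(12,-4)=494 g(12,-2)=780 g(12,0)=858 g(12,2)=572
t=13: g(13,-13)=1 g(13,-11)=13 g(13,-9)=78 g(13,-7)=286 g(13,-5)=714 g(13,-3)=1274 g(13,-1)=1638 g(13,1)=1430 g(13,3)=572
t=14: g(14,-14)=1 g(14,-12)=14 g(14,-10)=91 g(14,-8)=364 g(14,-6)=1000 g(14,-4)=1988 g(14,-2)=2912 g(14,0)=3068 g(14,2)=2002
t=15: g(15,-15)=1 g(15,-13)=15 g(15,-11)=105 g(15,-9)=455 g(15,-7)=1364 g(15,-5)=2988 g(15,-3)=4900 g(15,-1)=5980 g(15,1)=5070 g(15,3)=2002
t=16: g(16,-16)=1 g(16,-14)=16 g(16,-12)=120 g(16,-10)=560 g(16,-8)=1819 g(16,-6)=4352 g(16,-4)=7888 g(16,-2)=10880 g(16,0)=11050 g(16,2)=7072
t=17: g(17,-17)=1 g(17,-15)=17 g(17,-13)=136 g(17,-11)=680 g(17,-9)=2379 g(17,-7)=6171 g(17,-5)=12240 g(17,-3)=18768 g(17,-1)=21930 g(17,1)=18122 g(17,3)=7072
t=18: g(18,-18)=1 g(18,-16)=18 g(18,-14)=153 g(18,-12)=816 g(18,-10)=3059 g(18,-8)=8550 g(18,-6)=18411 g(18,-4)=31008 g(18,-2)=40698 g(18,0)=40052 g(18,2)=25194
t=19: g(19,-19)=1 g(19,-17)=19 g(19,-15)=171 g(19,-13)=969 g(19,-11)=3875 g(19,-9)=11609 g(19,-7)=26961 g(19,-5)=49419 g(19,-3)=71706 g(19,-1)=80750 g(19,1)=65246 g(19,3)=25194
t=20: g(20,-20)=1 g(20,-18)=20 g(20,-16)=190 g(20,-14)=1140 g(20,-12)=4844 g(20,-10)=15484 g(20,-8)=38570 g(20,-6)=76380 g(20,-4)=121125 g(20,-2)=152456 g(20,0)=145996 g(20,2)=90440
t=21: g(21,-21)=1 g(21,-19)=21 g(21,-17)=210 g(21,-15)=1330 g(21,-13)=5984 g(21,-11)=20328 g(21,-9)=54054 g(21,-7)=114950 g(21,-5)=197505 g(21,-3)=273581 g(21,-1)=298452 g(21,1)=236436 g(21,3)=90440
t=22: g(22,-22)=1 g(22,-20)=22 g(22,-18)=231 g(22,-16)=1540 g(22,-14)=7314 g(22,-12)=26312 g(22,-10)=74382 g(22,-8)=169004 g(22,-6)=312455 g(22,-4)=471086 g(22,-2)=572033 g(22,0)=534888 g(22,2)=326876
t=23: g(23,-23)=1 g(23,-21)=23 g(23,-19)=253 g(23,-17)=1771 g(23,-15)=8854 g(23,-13)=33626 g(23,-11)=100694 g(23,-9)=243386 g(23,-7)=481459 g(23,-5)=783541 g(23,-3)=1043119 g(23,-1)=1106921 g(23,1)=861764 g(23,3)=326876
t=24: g(24,-24)=1 g(24,-22)=24 g(24,-20)=276 g(24,-18)=2024 g(24,-16)=10625 g(24,-14)=42480 g(24,-12)=134320 g(24,-10)=344080 g(24,-8)=724845 g(24,-6)=1265000 g(24,-4)=1826660 g(24,-2)=2150040 g(24,0)=1968685 g(24,2)=1188640
t=25: g(25,-25)=1 g(25,-23)=25 g(25,-21)=300 g(25,-19)=2300 g(25,-17)=12649 g(25,-15)=53105 g(25,-13)=176800 g(25,-11)=478400 g(25,-9)=1068925 g(25,-7)=1989845 g(25,-5)=3091660 g(25,-3)=3976700 g(25,-1)=4118725 g(25,1)=3157325 g(25,3)=1188640
Paths never hitting 4: Σ_s g(25,s) = 19315400
Paths hitting 4: 2^25 - 19315400 = 14239032
P = 14239032/33554432 = 1779879/4194304

Answer: 1779879/4194304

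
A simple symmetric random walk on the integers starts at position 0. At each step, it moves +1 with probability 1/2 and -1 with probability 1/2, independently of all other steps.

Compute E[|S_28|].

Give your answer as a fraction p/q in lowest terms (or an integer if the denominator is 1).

S_28 takes values m ≡ 0 (mod 2) with |m| ≤ 28; P(S_28=m) = C(28,(28+m)/2)/2^28.
Total paths: 2^28 = 268435456
Distribution: P(S=-28)=1/268435456, P(S=-26)=28/268435456, P(S=-24)=378/268435456, P(S=-22)=3276/268435456, P(S=-20)=20475/268435456, P(S=-18)=98280/268435456, P(S=-16)=376740/268435456, P(S=-14)=1184040/268435456, P(S=-12)=3108105/268435456, P(S=-10)=6906900/268435456, P(S=-8)=13123110/268435456, P(S=-6)=21474180/268435456, P(S=-4)=30421755/268435456, P(S=-2)=37442160/268435456, P(S=0)=40116600/268435456, P(S=2)=37442160/268435456, P(S=4)=30421755/268435456, P(S=6)=21474180/268435456, P(S=8)=13123110/268435456, P(S=10)=6906900/268435456, P(S=12)=3108105/268435456, P(S=14)=1184040/268435456, P(S=16)=376740/268435456, P(S=18)=98280/268435456, P(S=20)=20475/268435456, P(S=22)=3276/268435456, P(S=24)=378/268435456, P(S=26)=28/268435456, P(S=28)=1/268435456
E[|S_28|] = Σ_m |m|·P(S_28=m) = 1123264800/268435456 = 35102025/8388608

Answer: 35102025/8388608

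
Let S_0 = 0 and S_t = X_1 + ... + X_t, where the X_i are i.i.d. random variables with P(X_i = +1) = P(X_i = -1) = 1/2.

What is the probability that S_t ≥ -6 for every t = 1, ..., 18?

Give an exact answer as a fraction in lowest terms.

Answer: 14807/16384

Derivation:
Let f(t,s) = #length-t paths at position s with S_1..S_t all ≥ -6.
f(t,s) = f(t-1,s-1) + f(t-1,s+1) for s ≥ -6; f(t,s) = 0 for s < -6.
t=0: f(0,0)=1
t=1: f(1,-1)=1 f(1,1)=1
t=2: f(2,-2)=1 f(2,0)=2 f(2,2)=1
t=3: f(3,-3)=1 f(3,-1)=3 f(3,1)=3 f(3,3)=1
t=4: f(4,-4)=1 f(4,-2)=4 f(4,0)=6 f(4,2)=4 f(4,4)=1
t=5: f(5,-5)=1 f(5,-3)=5 f(5,-1)=10 f(5,1)=10 f(5,3)=5 f(5,5)=1
t=6: f(6,-6)=1 f(6,-4)=6 f(6,-2)=15 f(6,0)=20 f(6,2)=15 f(6,4)=6 f(6,6)=1
t=7: f(7,-5)=7 f(7,-3)=21 f(7,-1)=35 f(7,1)=35 f(7,3)=21 f(7,5)=7 f(7,7)=1
t=8: f(8,-6)=7 f(8,-4)=28 f(8,-2)=56 f(8,0)=70 f(8,2)=56 f(8,4)=28 f(8,6)=8 f(8,8)=1
t=9: f(9,-5)=35 f(9,-3)=84 f(9,-1)=126 f(9,1)=126 f(9,3)=84 f(9,5)=36 f(9,7)=9 f(9,9)=1
t=10: f(10,-6)=35 f(10,-4)=119 f(10,-2)=210 f(10,0)=252 f(10,2)=210 f(10,4)=120 f(10,6)=45 f(10,8)=10 f(10,10)=1
t=11: f(11,-5)=154 f(11,-3)=329 f(11,-1)=462 f(11,1)=462 f(11,3)=330 f(11,5)=165 f(11,7)=55 f(11,9)=11 f(11,11)=1
t=12: f(12,-6)=154 f(12,-4)=483 f(12,-2)=791 f(12,0)=924 f(12,2)=792 f(12,4)=495 f(12,6)=220 f(12,8)=66 f(12,10)=12 f(12,12)=1
t=13: f(13,-5)=637 f(13,-3)=1274 f(13,-1)=1715 f(13,1)=1716 f(13,3)=1287 f(13,5)=715 f(13,7)=286 f(13,9)=78 f(13,11)=13 f(13,13)=1
t=14: f(14,-6)=637 f(14,-4)=1911 f(14,-2)=2989 f(14,0)=3431 f(14,2)=3003 f(14,4)=2002 f(14,6)=1001 f(14,8)=364 f(14,10)=91 f(14,12)=14 f(14,14)=1
t=15: f(15,-5)=2548 f(15,-3)=4900 f(15,-1)=6420 f(15,1)=6434 f(15,3)=5005 f(15,5)=3003 f(15,7)=1365 f(15,9)=455 f(15,11)=105 f(15,13)=15 f(15,15)=1
t=16: f(16,-6)=2548 f(16,-4)=7448 f(16,-2)=11320 f(16,0)=12854 f(16,2)=11439 f(16,4)=8008 f(16,6)=4368 f(16,8)=1820 f(16,10)=560 f(16,12)=120 f(16,14)=16 f(16,16)=1
t=17: f(17,-5)=9996 f(17,-3)=18768 f(17,-1)=24174 f(17,1)=24293 f(17,3)=19447 f(17,5)=12376 f(17,7)=6188 f(17,9)=2380 f(17,11)=680 f(17,13)=136 f(17,15)=17 f(17,17)=1
t=18: f(18,-6)=9996 f(18,-4)=28764 f(18,-2)=42942 f(18,0)=48467 f(18,2)=43740 f(18,4)=31823 f(18,6)=18564 f(18,8)=8568 f(18,10)=3060 f(18,12)=816 f(18,14)=153 f(18,16)=18 f(18,18)=1
Σ_s f(18,s) = 236912
P = 236912/262144 = 14807/16384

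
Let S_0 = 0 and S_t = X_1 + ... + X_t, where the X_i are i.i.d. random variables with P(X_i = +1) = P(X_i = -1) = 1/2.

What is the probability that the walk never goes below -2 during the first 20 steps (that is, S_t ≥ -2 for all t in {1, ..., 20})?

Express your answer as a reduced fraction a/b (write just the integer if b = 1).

Let f(t,s) = #length-t paths at position s with S_1..S_t all ≥ -2.
f(t,s) = f(t-1,s-1) + f(t-1,s+1) for s ≥ -2; f(t,s) = 0 for s < -2.
t=0: f(0,0)=1
t=1: f(1,-1)=1 f(1,1)=1
t=2: f(2,-2)=1 f(2,0)=2 f(2,2)=1
t=3: f(3,-1)=3 f(3,1)=3 f(3,3)=1
t=4: f(4,-2)=3 f(4,0)=6 f(4,2)=4 f(4,4)=1
t=5: f(5,-1)=9 f(5,1)=10 f(5,3)=5 f(5,5)=1
t=6: f(6,-2)=9 f(6,0)=19 f(6,2)=15 f(6,4)=6 f(6,6)=1
t=7: f(7,-1)=28 f(7,1)=34 f(7,3)=21 f(7,5)=7 f(7,7)=1
t=8: f(8,-2)=28 f(8,0)=62 f(8,2)=55 f(8,4)=28 f(8,6)=8 f(8,8)=1
t=9: f(9,-1)=90 f(9,1)=117 f(9,3)=83 f(9,5)=36 f(9,7)=9 f(9,9)=1
t=10: f(10,-2)=90 f(10,0)=207 f(10,2)=200 f(10,4)=119 f(10,6)=45 f(10,8)=10 f(10,10)=1
t=11: f(11,-1)=297 f(11,1)=407 f(11,3)=319 f(11,5)=164 f(11,7)=55 f(11,9)=11 f(11,11)=1
t=12: f(12,-2)=297 f(12,0)=704 f(12,2)=726 f(12,4)=483 f(12,6)=219 f(12,8)=66 f(12,10)=12 f(12,12)=1
t=13: f(13,-1)=1001 f(13,1)=1430 f(13,3)=1209 f(13,5)=702 f(13,7)=285 f(13,9)=78 f(13,11)=13 f(13,13)=1
t=14: f(14,-2)=1001 f(14,0)=2431 f(14,2)=2639 f(14,4)=1911 f(14,6)=987 f(14,8)=363 f(14,10)=91 f(14,12)=14 f(14,14)=1
t=15: f(15,-1)=3432 f(15,1)=5070 f(15,3)=4550 f(15,5)=2898 f(15,7)=1350 f(15,9)=454 f(15,11)=105 f(15,13)=15 f(15,15)=1
t=16: f(16,-2)=3432 f(16,0)=8502 f(16,2)=9620 f(16,4)=7448 f(16,6)=4248 f(16,8)=1804 f(16,10)=559 f(16,12)=120 f(16,14)=16 f(16,16)=1
t=17: f(17,-1)=11934 f(17,1)=18122 f(17,3)=17068 f(17,5)=11696 f(17,7)=6052 f(17,9)=2363 f(17,11)=679 f(17,13)=136 f(17,15)=17 f(17,17)=1
t=18: f(18,-2)=11934 f(18,0)=30056 f(18,2)=35190 f(18,4)=28764 f(18,6)=17748 f(18,8)=8415 f(18,10)=3042 f(18,12)=815 f(18,14)=153 f(18,16)=18 f(18,18)=1
t=19: f(19,-1)=41990 f(19,1)=65246 f(19,3)=63954 f(19,5)=46512 f(19,7)=26163 f(19,9)=11457 f(19,11)=3857 f(19,13)=968 f(19,15)=171 f(19,17)=19 f(19,19)=1
t=20: f(20,-2)=41990 f(20,0)=107236 f(20,2)=129200 f(20,4)=110466 f(20,6)=72675 f(20,8)=37620 f(20,10)=15314 f(20,12)=4825 f(20,14)=1139 f(20,16)=190 f(20,18)=20 f(20,20)=1
Σ_s f(20,s) = 520676
P = 520676/1048576 = 130169/262144

Answer: 130169/262144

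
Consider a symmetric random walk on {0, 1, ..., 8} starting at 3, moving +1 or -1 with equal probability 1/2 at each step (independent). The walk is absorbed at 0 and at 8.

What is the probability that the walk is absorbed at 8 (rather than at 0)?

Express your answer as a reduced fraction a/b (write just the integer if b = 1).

Symmetric walk (p = 1/2): the harmonic-function argument gives P(hit 8 before 0 | start at 3) = a/N.
P = 3/8 = 3/8

Answer: 3/8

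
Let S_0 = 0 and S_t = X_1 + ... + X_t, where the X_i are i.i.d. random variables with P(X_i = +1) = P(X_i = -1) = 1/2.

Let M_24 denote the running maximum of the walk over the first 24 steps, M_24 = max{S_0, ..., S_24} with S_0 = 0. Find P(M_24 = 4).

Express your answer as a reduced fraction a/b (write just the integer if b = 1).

Let M_24 = max(S_0,...,S_24). Use the reflection principle: for j ≥ 1, #{paths with M_24 ≥ j} = #{S_24 ≥ j} + #{S_24 ≥ j+1}.
By reflection, #{M_24 ≥ 4} = #{S_24 ≥ 4} + #{S_24 ≥ 5} = 4540386 + 2579130 = 7119516.
#{M_24 ≥ 5} = #{S_24 ≥ 5} + #{S_24 ≥ 6} = 2579130 + 2579130 = 5158260.
#{M_24 = 4} = 7119516 - 5158260 = 1961256.
P(M_24 = 4) = 1961256/16777216 = 245157/2097152

Answer: 245157/2097152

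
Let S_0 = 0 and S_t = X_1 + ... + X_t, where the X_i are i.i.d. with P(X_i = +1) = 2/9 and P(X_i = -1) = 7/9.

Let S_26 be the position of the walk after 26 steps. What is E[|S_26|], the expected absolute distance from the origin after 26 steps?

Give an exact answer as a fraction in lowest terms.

Answer: 93341003058516412381637650/6461081889226673298932241

Derivation:
S_26 takes values m ≡ 0 (mod 2) with |m| ≤ 26; P(S_26=m) = C(26,(26+m)/2) · (2/9)^((26+m)/2) · (7/9)^((26-m)/2).
Distribution: P(S=-26)=9387480337647754305649/6461081889226673298932241, P(S=-24)=69735568222526174841964/6461081889226673298932241, P(S=-22)=249055600794736338721300/6461081889226673298932241, P(S=-20)=569269944673683059934400/6461081889226673298932241, P(S=-18)=935229194821050741320800/6461081889226673298932241, P(S=-16)=1175716702060749503374720/6461081889226673298932241, P(S=-14)=1175716702060749503374720/6461081889226673298932241, P(S=-12)=959768736376122043571200/6461081889226673298932241, P(S=-10)=651271642540939958137600/6461081889226673298932241, P(S=-8)=372155224309108547507200/6461081889226673298932241, P(S=-6)=180761108950138437360640/6461081889226673298932241, P(S=-4)=75121499823434155786240/6461081889226673298932241, P(S=-2)=26829107079797912780800/6461081889226673298932241, P(S=0)=8255109870707050086400/6461081889226673298932241, P(S=2)=2190131190187584716800/6461081889226673298932241, P(S=4)=500601414900019363840/6461081889226673298932241, P(S=6)=98332420783932375040/6461081889226673298932241, P(S=8)=16526457274610483200/6461081889226673298932241, P(S=10)=2360922467801497600/6461081889226673298932241, P(S=12)=284020748006195200/6461081889226673298932241, P(S=14)=28402074800619520/6461081889226673298932241, P(S=16)=2318536718417920/6461081889226673298932241, P(S=18)=150554332364800/6461081889226673298932241, P(S=20)=7480960614400/6461081889226673298932241, P(S=22)=267177164800/6461081889226673298932241, P(S=24)=6106906624/6461081889226673298932241, P(S=26)=67108864/6461081889226673298932241
E[|S_26|] = Σ_m |m|·P(S_26=m) = 93341003058516412381637650/6461081889226673298932241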